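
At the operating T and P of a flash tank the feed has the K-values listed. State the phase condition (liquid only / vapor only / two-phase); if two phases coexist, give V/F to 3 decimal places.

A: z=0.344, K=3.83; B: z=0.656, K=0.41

ΣzᵢKᵢ = 1.586; Σzᵢ/Kᵢ = 1.690.
Both exceed 1, so a two-phase solution exists.
Let ψ = V/F and solve Σ zᵢ(Kᵢ−1)/(1+ψ(Kᵢ−1)) = 0.
Newton–Raphson from ψ = 0.49:
  ψ = 0.490: g = -0.1365, g' = -0.936 → ψ = 0.344
  ψ = 0.344: g = 0.0076, g' = -1.067 → ψ = 0.351
Converged at ψ = 0.351.

two-phase, V/F = 0.351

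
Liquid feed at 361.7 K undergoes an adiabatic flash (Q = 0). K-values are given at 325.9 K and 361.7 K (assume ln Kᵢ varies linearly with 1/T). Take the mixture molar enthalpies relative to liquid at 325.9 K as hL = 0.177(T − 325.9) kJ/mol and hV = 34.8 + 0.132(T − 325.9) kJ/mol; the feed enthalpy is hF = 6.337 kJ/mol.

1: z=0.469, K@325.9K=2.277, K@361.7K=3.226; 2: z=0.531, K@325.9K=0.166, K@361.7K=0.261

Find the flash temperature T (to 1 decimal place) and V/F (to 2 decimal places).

T = 328.4 K, V/F = 0.17

Adiabatic flash: solve Rachford–Rice at each trial T, then check hF = ψ·hV(T) + (1−ψ)·hL(T).
  T = 325.9 K: K = (2.277, 0.166), RR gives ψ = 0.147, H_out = 5.099 kJ/mol
  T = 361.7 K: K = (3.226, 0.261), RR gives ψ = 0.396, H_out = 19.483 kJ/mol
  T = 343.8 K: K = (2.735, 0.211), RR gives ψ = 0.288, H_out = 12.961 kJ/mol
  T = 334.9 K: K = (2.503, 0.188), RR gives ψ = 0.224, H_out = 9.299 kJ/mol
  T = 330.4 K: K = (2.389, 0.177), RR gives ψ = 0.187, H_out = 7.276 kJ/mol
  T = 328.1 K: K = (2.331, 0.171), RR gives ψ = 0.167, H_out = 6.185 kJ/mol
Linear interpolation between T = 328.1 (H_out = 6.185) and T = 330.4 (H_out = 7.276) on hF = 6.337 gives T ≈ 328.4 K, at which ψ = 0.17.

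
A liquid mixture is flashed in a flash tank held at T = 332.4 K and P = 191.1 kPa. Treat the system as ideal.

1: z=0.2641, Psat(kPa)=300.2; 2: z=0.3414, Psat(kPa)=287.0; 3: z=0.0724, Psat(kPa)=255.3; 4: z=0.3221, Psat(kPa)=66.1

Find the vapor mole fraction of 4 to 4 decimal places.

Raoult's law: Kᵢ = Pᵢˢᵃᵗ/P = Pᵢˢᵃᵗ/191.1.
  K_1 = 300.2/191.1 = 1.570905, K_2 = 287.0/191.1 = 1.501832, K_3 = 255.3/191.1 = 1.335950, K_4 = 66.1/191.1 = 0.345892
Material balance + equilibrium reduce to Σ zᵢ(Kᵢ−1)/(1+ψ(Kᵢ−1)) = 0.
Feasibility: ΣzᵢKᵢ = 1.1357, Σzᵢ/Kᵢ = 1.3809 — both > 1, two phases present.
Newton–Raphson from ψ = 0.5:
  ψ = 0.5000: g = -0.03800, g' = -0.4173 → ψ = 0.4089
  ψ = 0.4089: g = -0.00185, g' = -0.3789 → ψ = 0.4041
  ψ = 0.4041: g = -0.00000, g' = -0.3772 → ψ = 0.4040
Converged at ψ = 0.4040.
Compositions from xᵢ = zᵢ/(1+ψ(Kᵢ−1)), yᵢ = Kᵢxᵢ:
  1: x = 0.2146, y = 0.3371
  2: x = 0.2838, y = 0.4263
  3: x = 0.0637, y = 0.0852
  4: x = 0.4378, y = 0.1514

y_4 = 0.1514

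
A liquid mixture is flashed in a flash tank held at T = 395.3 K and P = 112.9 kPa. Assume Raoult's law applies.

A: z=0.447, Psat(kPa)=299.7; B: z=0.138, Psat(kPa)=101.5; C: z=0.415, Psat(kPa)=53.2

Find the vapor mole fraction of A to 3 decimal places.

y_A = 0.566

Raoult's law: Kᵢ = Pᵢˢᵃᵗ/P = Pᵢˢᵃᵗ/112.9.
  K_A = 299.7/112.9 = 2.65456, K_B = 101.5/112.9 = 0.89903, K_C = 53.2/112.9 = 0.47121
Rachford–Rice: g(β) = Σ zᵢ(Kᵢ−1)/(1+β(Kᵢ−1)) = 0.
Check two-phase: ΣzᵢKᵢ = 1.506 > 1 and Σzᵢ/Kᵢ = 1.203 > 1, so g(0) = 0.506 > 0 and g(1) = -0.203 < 0.
Newton–Raphson from β = 0.47:
  β = 0.470: g = 0.1094, g' = -0.594 → β = 0.654
  β = 0.654: g = 0.0048, g' = -0.555 → β = 0.663
Converged at β = 0.663.
Compositions from xᵢ = zᵢ/(1+β(Kᵢ−1)), yᵢ = Kᵢxᵢ:
  A: x = 0.213, y = 0.566
  B: x = 0.148, y = 0.133
  C: x = 0.639, y = 0.301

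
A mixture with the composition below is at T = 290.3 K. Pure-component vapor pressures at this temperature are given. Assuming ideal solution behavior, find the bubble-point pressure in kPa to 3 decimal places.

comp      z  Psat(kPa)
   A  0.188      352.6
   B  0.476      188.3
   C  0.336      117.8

Pbub = 195.500 kPa

At the bubble point ψ → 0, so ΣzᵢKᵢ = 1 with Kᵢ = Pᵢˢᵃᵗ/P ⇒ P = ΣzᵢPᵢˢᵃᵗ.
P = 0.188·352.6 + 0.476·188.3 + 0.336·117.8 = 195.500 kPa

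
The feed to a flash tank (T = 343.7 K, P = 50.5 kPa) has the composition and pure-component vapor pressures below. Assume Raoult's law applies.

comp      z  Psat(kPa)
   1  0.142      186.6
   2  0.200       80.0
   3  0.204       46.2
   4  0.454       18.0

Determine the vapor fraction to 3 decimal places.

ψ = 0.200

Raoult's law: Kᵢ = Pᵢˢᵃᵗ/P = Pᵢˢᵃᵗ/50.5.
  K_1 = 186.6/50.5 = 3.69505, K_2 = 80.0/50.5 = 1.58416, K_3 = 46.2/50.5 = 0.91485, K_4 = 18.0/50.5 = 0.35644
Material balance + equilibrium reduce to Σ zᵢ(Kᵢ−1)/(1+ψ(Kᵢ−1)) = 0.
Feasibility: ΣzᵢKᵢ = 1.190, Σzᵢ/Kᵢ = 1.661 — both > 1, two phases present.
Iterate (Newton) starting at ψ = 0.5:
  ψ = 0.500: g = -0.1955, g' = -0.638 → ψ = 0.194
  ψ = 0.194: g = 0.0049, g' = -0.747 → ψ = 0.200
Converged at ψ = 0.200.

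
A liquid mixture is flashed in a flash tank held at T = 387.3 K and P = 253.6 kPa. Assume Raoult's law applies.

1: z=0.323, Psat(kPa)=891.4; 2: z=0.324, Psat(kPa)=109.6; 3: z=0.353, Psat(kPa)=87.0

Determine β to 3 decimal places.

β = 0.256

Raoult's law: Kᵢ = Pᵢˢᵃᵗ/P = Pᵢˢᵃᵗ/253.6.
  K_1 = 891.4/253.6 = 3.51498, K_2 = 109.6/253.6 = 0.43218, K_3 = 87.0/253.6 = 0.34306
Newton iteration, β⁰ = 0.5:
  β = 0.500: g = -0.2424, g' = -0.942 → β = 0.243
  β = 0.243: g = 0.0151, g' = -1.144 → β = 0.256
Converged at β = 0.256.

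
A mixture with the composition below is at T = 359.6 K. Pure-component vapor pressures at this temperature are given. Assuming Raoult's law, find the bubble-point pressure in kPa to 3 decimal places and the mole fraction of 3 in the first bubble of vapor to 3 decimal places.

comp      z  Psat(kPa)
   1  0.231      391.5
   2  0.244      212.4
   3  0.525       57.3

At the bubble point ψ → 0, so ΣzᵢKᵢ = 1 with Kᵢ = Pᵢˢᵃᵗ/P ⇒ P = ΣzᵢPᵢˢᵃᵗ.
P = 0.231·391.5 + 0.244·212.4 + 0.525·57.3 = 172.345 kPa
yᵢ = zᵢPᵢˢᵃᵗ/P ⇒ y_3 = 0.525·57.3/172.345 = 0.175

Pbub = 172.345 kPa, y_3 = 0.175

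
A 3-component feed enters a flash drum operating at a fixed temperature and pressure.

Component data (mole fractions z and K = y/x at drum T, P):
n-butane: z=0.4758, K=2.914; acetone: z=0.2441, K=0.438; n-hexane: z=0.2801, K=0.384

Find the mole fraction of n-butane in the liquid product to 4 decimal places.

Newton–Raphson from ψ = 0.5:
  ψ = 0.5000: g = 0.02521, g' = -0.8262 → ψ = 0.5305
  ψ = 0.5305: g = 0.00010, g' = -0.8202 → ψ = 0.5306
Converged at ψ = 0.5306.
Compositions from xᵢ = zᵢ/(1+ψ(Kᵢ−1)), yᵢ = Kᵢxᵢ:
  n-butane: x = 0.2361, y = 0.6879
  acetone: x = 0.3478, y = 0.1523
  n-hexane: x = 0.4161, y = 0.1598

x_n-butane = 0.2361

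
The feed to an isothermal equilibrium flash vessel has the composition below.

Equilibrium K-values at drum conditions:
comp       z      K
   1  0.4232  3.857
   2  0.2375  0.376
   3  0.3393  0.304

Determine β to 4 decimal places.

Rachford–Rice: g(β) = Σ zᵢ(Kᵢ−1)/(1+β(Kᵢ−1)) = 0.
Feasibility: ΣzᵢKᵢ = 1.8247, Σzᵢ/Kᵢ = 1.8575 — both > 1, two phases present.
Iterate (Newton) starting at β = 0.5:
  β = 0.5000: g = -0.07973, g' = -1.1677 → β = 0.4317
  β = 0.4317: g = 0.00092, g' = -1.2016 → β = 0.4325
Converged at β = 0.4325.

β = 0.4325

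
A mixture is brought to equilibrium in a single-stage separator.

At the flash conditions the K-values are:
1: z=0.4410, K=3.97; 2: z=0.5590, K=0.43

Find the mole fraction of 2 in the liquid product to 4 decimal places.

Rachford–Rice: g(ψ) = Σ zᵢ(Kᵢ−1)/(1+ψ(Kᵢ−1)) = 0.
g(0) = ΣzᵢKᵢ − 1 = 0.9911 and g(1) = 1 − Σzᵢ/Kᵢ = -0.4111, so a root lies in (0, 1).
Binary case is linear: z₁(K₁−1)(1+ψ(K₂−1)) + z₂(K₂−1)(1+ψ(K₁−1)) = 0
⇒ ψ = [z₁(K₁−1)+z₂(K₂−1)] / [−(K₁−1)(K₂−1)] = 0.99114/1.69290 = 0.5855
Compositions from xᵢ = zᵢ/(1+ψ(Kᵢ−1)), yᵢ = Kᵢxᵢ:
  1: x = 0.1610, y = 0.6392
  2: x = 0.8390, y = 0.3608

x_2 = 0.8390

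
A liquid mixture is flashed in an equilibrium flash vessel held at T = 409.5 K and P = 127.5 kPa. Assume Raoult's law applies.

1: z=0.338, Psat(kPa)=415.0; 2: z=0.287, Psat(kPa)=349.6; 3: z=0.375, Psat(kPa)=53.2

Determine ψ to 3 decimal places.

Raoult's law: Kᵢ = Pᵢˢᵃᵗ/P = Pᵢˢᵃᵗ/127.5.
  K_1 = 415.0/127.5 = 3.25490, K_2 = 349.6/127.5 = 2.74196, K_3 = 53.2/127.5 = 0.41725
Material balance + equilibrium reduce to Σ zᵢ(Kᵢ−1)/(1+ψ(Kᵢ−1)) = 0.
Check two-phase: ΣzᵢKᵢ = 2.044 > 1 and Σzᵢ/Kᵢ = 1.107 > 1, so g(0) = 1.044 > 0 and g(1) = -0.107 < 0.
Newton iteration, ψ⁰ = 0.5:
  ψ = 0.500: g = 0.3171, g' = -0.882 → ψ = 0.859
  ψ = 0.859: g = 0.0218, g' = -0.850 → ψ = 0.885
Converged at ψ = 0.885.

ψ = 0.885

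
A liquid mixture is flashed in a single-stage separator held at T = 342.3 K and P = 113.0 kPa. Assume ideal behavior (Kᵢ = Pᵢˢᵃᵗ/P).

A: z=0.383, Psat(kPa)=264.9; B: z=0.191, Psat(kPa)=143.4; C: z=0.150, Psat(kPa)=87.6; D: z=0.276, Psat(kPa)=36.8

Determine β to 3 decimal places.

β = 0.561

Raoult's law: Kᵢ = Pᵢˢᵃᵗ/P = Pᵢˢᵃᵗ/113.0.
  K_A = 264.9/113.0 = 2.34425, K_B = 143.4/113.0 = 1.26903, K_C = 87.6/113.0 = 0.77522, K_D = 36.8/113.0 = 0.32566
Newton–Raphson from β = 0.5:
  β = 0.500: g = 0.0344, g' = -0.554 → β = 0.562
  β = 0.562: g = -0.0005, g' = -0.570 → β = 0.561
Converged at β = 0.561.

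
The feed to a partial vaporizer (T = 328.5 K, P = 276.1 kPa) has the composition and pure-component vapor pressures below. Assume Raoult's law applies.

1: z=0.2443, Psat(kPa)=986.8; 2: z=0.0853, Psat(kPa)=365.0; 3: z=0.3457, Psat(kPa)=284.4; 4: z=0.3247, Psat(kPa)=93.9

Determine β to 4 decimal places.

Raoult's law: Kᵢ = Pᵢˢᵃᵗ/P = Pᵢˢᵃᵗ/276.1.
  K_1 = 986.8/276.1 = 3.574067, K_2 = 365.0/276.1 = 1.321985, K_3 = 284.4/276.1 = 1.030062, K_4 = 93.9/276.1 = 0.340094
Newton–Raphson from β = 0.46:
  β = 0.4600: g = 0.01443, g' = -0.6379 → β = 0.4826
  β = 0.4826: g = 0.00006, g' = -0.6333 → β = 0.4827
Converged at β = 0.4827.

β = 0.4827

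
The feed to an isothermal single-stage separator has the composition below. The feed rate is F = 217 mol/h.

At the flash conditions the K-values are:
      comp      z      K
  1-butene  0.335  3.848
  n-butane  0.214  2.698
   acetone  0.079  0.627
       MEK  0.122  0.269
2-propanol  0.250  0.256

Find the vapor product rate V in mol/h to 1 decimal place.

V = 130.1 mol/h

Let ψ = V/F and solve Σ zᵢ(Kᵢ−1)/(1+ψ(Kᵢ−1)) = 0.
Check two-phase: ΣzᵢKᵢ = 2.013 > 1 and Σzᵢ/Kᵢ = 1.722 > 1, so g(0) = 1.013 > 0 and g(1) = -0.722 < 0.
Newton iteration, ψ⁰ = 0.61:
  ψ = 0.610: g = -0.0126, g' = -1.206 → ψ = 0.600
Converged at ψ = 0.600.
Then V = ψ·F = 0.5995·217 = 130.1 mol/h and L = F − V = 86.9 mol/h.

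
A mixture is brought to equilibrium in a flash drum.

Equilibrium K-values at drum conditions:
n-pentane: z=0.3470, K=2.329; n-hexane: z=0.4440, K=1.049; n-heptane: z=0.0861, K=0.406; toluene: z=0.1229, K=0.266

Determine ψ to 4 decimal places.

Let ψ = V/F and solve Σ zᵢ(Kᵢ−1)/(1+ψ(Kᵢ−1)) = 0.
Feasibility: ΣzᵢKᵢ = 1.3416, Σzᵢ/Kᵢ = 1.2464 — both > 1, two phases present.
Newton–Raphson from ψ = 0.5:
  ψ = 0.5000: g = 0.08303, g' = -0.4489 → ψ = 0.6850
  ψ = 0.6850: g = -0.00518, g' = -0.5231 → ψ = 0.6750
Converged at ψ = 0.6750.

ψ = 0.6750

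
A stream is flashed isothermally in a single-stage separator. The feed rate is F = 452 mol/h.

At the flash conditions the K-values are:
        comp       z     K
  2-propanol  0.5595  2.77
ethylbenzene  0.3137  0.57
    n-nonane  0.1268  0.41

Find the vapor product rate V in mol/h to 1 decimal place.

V = 408.5 mol/h

Newton iteration, β⁰ = 0.5:
  β = 0.5000: g = 0.24741, g' = -0.6762 → β = 0.8659
  β = 0.8659: g = 0.02318, g' = -0.6050 → β = 0.9042
  β = 0.9042: g = -0.00022, g' = -0.6173 → β = 0.9038
Converged at β = 0.9038.
Then V = β·F = 0.9038·452 = 408.5 mol/h and L = F − V = 43.5 mol/h.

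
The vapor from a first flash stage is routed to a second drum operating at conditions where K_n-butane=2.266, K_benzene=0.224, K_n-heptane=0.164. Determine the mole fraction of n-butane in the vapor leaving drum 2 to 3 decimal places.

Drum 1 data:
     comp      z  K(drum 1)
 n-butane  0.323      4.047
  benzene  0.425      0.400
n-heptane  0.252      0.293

y_n-butane (drum 2) = 0.875

Drum 1:
Rachford–Rice: g(ψ₁) = Σ zᵢ(Kᵢ−1)/(1+ψ₁(Kᵢ−1)) = 0.
Feasibility: ΣzᵢKᵢ = 1.551, Σzᵢ/Kᵢ = 2.002 — both > 1, two phases present.
Iterate (Newton) starting at ψ₁ = 0.5:
  ψ₁ = 0.500: g = -0.2499, g' = -1.085 → ψ₁ = 0.270
  ψ₁ = 0.270: g = 0.0160, g' = -1.314 → ψ₁ = 0.282
Converged at ψ₁ = 0.282.
Drum-1 compositions:
  n-butane: x = 0.174, y = 0.703
  benzene: x = 0.512, y = 0.205
  n-heptane: x = 0.315, y = 0.092
Drum-2 feed = drum-1 vapor: z₂ = (0.7032, 0.2046, 0.0922).
Drum 2:
Newton–Raphson from ψ₂ = 0.42:
  ψ₂ = 0.420: g = 0.2268, g' = -0.905 → ψ₂ = 0.671
  ψ₂ = 0.671: g = -0.0252, g' = -1.200 → ψ₂ = 0.650
  ψ₂ = 0.650: g = -0.0005, g' = -1.149 → ψ₂ = 0.649
Converged at ψ₂ = 0.649.
  n-butane: x = 0.386, y = 0.875
  benzene: x = 0.412, y = 0.092
  n-heptane: x = 0.202, y = 0.033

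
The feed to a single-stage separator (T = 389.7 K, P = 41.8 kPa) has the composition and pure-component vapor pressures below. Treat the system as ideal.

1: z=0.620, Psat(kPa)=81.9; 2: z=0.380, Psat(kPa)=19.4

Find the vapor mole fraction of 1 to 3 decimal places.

Raoult's law: Kᵢ = Pᵢˢᵃᵗ/P = Pᵢˢᵃᵗ/41.8.
  K_1 = 81.9/41.8 = 1.95933, K_2 = 19.4/41.8 = 0.46411
Material balance + equilibrium reduce to Σ zᵢ(Kᵢ−1)/(1+ψ(Kᵢ−1)) = 0.
Feasibility: ΣzᵢKᵢ = 1.391, Σzᵢ/Kᵢ = 1.135 — both > 1, two phases present.
Newton–Raphson from ψ = 0.5:
  ψ = 0.500: g = 0.1238, g' = -0.464 → ψ = 0.767
  ψ = 0.767: g = -0.0029, g' = -0.504 → ψ = 0.761
Converged at ψ = 0.761.
Compositions from xᵢ = zᵢ/(1+ψ(Kᵢ−1)), yᵢ = Kᵢxᵢ:
  1: x = 0.358, y = 0.702
  2: x = 0.642, y = 0.298

y_1 = 0.702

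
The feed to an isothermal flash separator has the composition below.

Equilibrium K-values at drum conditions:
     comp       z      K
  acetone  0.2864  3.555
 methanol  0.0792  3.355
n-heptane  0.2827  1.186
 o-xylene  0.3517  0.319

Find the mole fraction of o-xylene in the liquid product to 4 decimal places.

x_o-xylene = 0.6017

Let ψ = V/F and solve Σ zᵢ(Kᵢ−1)/(1+ψ(Kᵢ−1)) = 0.
Check two-phase: ΣzᵢKᵢ = 1.7313 > 1 and Σzᵢ/Kᵢ = 1.4450 > 1, so g(0) = 0.7313 > 0 and g(1) = -0.4450 < 0.
Iterate (Newton) starting at ψ = 0.5:
  ψ = 0.5000: g = 0.09189, g' = -0.8363 → ψ = 0.6099
  ψ = 0.6099: g = 0.00017, g' = -0.8447 → ψ = 0.6101
Converged at ψ = 0.6101.
Compositions from xᵢ = zᵢ/(1+ψ(Kᵢ−1)), yᵢ = Kᵢxᵢ:
  acetone: x = 0.1119, y = 0.3979
  methanol: x = 0.0325, y = 0.1090
  n-heptane: x = 0.2539, y = 0.3011
  o-xylene: x = 0.6017, y = 0.1919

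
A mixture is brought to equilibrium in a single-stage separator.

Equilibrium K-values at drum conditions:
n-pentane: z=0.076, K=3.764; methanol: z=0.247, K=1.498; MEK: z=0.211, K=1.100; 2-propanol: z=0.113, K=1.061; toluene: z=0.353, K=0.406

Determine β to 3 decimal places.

β = 0.285

Newton iteration, β⁰ = 0.5:
  β = 0.500: g = -0.0848, g' = -0.396 → β = 0.286
  β = 0.286: g = -0.0002, g' = -0.411 → β = 0.285
Converged at β = 0.285.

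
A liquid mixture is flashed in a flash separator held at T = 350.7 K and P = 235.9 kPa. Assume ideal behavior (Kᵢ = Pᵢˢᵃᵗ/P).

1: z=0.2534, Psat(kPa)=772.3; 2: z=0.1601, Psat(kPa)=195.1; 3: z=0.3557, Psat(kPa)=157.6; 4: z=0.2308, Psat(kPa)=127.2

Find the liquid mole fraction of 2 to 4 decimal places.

Raoult's law: Kᵢ = Pᵢˢᵃᵗ/P = Pᵢˢᵃᵗ/235.9.
  K_1 = 772.3/235.9 = 3.273845, K_2 = 195.1/235.9 = 0.827045, K_3 = 157.6/235.9 = 0.668080, K_4 = 127.2/235.9 = 0.539212
Material balance + equilibrium reduce to Σ zᵢ(Kᵢ−1)/(1+ψ(Kᵢ−1)) = 0.
Check two-phase: ΣzᵢKᵢ = 1.3241 > 1 and Σzᵢ/Kᵢ = 1.2314 > 1, so g(0) = 0.3241 > 0 and g(1) = -0.2314 < 0.
Newton iteration, ψ⁰ = 0.53:
  ψ = 0.5300: g = -0.05317, g' = -0.4187 → ψ = 0.4030
  ψ = 0.4030: g = 0.00400, g' = -0.4884 → ψ = 0.4112
  ψ = 0.4112: g = 0.00002, g' = -0.4826 → ψ = 0.4113
Converged at ψ = 0.4113.
Compositions from xᵢ = zᵢ/(1+ψ(Kᵢ−1)), yᵢ = Kᵢxᵢ:
  1: x = 0.1309, y = 0.4287
  2: x = 0.1724, y = 0.1425
  3: x = 0.4119, y = 0.2752
  4: x = 0.2848, y = 0.1535

x_2 = 0.1724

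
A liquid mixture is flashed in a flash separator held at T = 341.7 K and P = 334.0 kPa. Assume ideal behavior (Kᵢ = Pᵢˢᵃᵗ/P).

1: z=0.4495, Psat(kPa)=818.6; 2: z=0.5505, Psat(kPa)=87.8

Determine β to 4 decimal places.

Raoult's law: Kᵢ = Pᵢˢᵃᵗ/P = Pᵢˢᵃᵗ/334.0.
  K_1 = 818.6/334.0 = 2.450898, K_2 = 87.8/334.0 = 0.262874
Rachford–Rice: g(β) = Σ zᵢ(Kᵢ−1)/(1+β(Kᵢ−1)) = 0.
g(0) = ΣzᵢKᵢ − 1 = 0.2464 and g(1) = 1 − Σzᵢ/Kᵢ = -1.2776, so a root lies in (0, 1).
Binary case is linear: z₁(K₁−1)(1+β(K₂−1)) + z₂(K₂−1)(1+β(K₁−1)) = 0
⇒ β = [z₁(K₁−1)+z₂(K₂−1)] / [−(K₁−1)(K₂−1)] = 0.24639/1.06949 = 0.2304

β = 0.2304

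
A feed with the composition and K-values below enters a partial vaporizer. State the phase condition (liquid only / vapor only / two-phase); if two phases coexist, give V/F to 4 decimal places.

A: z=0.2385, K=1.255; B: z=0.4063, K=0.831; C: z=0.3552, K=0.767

liquid only

ΣzᵢKᵢ = 0.9094; Σzᵢ/Kᵢ = 1.1421.
Since ΣzᵢKᵢ < 1 the mixture is below its bubble point — single liquid phase.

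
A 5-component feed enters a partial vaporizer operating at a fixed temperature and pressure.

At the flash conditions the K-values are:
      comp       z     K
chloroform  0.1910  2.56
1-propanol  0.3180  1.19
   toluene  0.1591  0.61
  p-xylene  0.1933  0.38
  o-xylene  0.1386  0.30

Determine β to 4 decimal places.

β = 0.1380

Iterate (Newton) starting at β = 0.5:
  β = 0.5000: g = -0.17746, g' = -0.5104 → β = 0.1523
  β = 0.1523: g = -0.00745, g' = -0.5174 → β = 0.1379
  β = 0.1379: g = 0.00005, g' = -0.5248 → β = 0.1380
Converged at β = 0.1380.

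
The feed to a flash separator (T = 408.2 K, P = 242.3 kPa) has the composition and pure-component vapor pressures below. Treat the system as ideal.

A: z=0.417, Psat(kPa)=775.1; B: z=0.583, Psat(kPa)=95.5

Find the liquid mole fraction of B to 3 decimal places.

x_B = 0.784

Raoult's law: Kᵢ = Pᵢˢᵃᵗ/P = Pᵢˢᵃᵗ/242.3.
  K_A = 775.1/242.3 = 3.19893, K_B = 95.5/242.3 = 0.39414
Rachford–Rice: g(ψ) = Σ zᵢ(Kᵢ−1)/(1+ψ(Kᵢ−1)) = 0.
Check two-phase: ΣzᵢKᵢ = 1.564 > 1 and Σzᵢ/Kᵢ = 1.610 > 1, so g(0) = 0.564 > 0 and g(1) = -0.610 < 0.
Newton iteration, ψ⁰ = 0.58:
  ψ = 0.580: g = -0.1416, g' = -0.898 → ψ = 0.422
  ψ = 0.422: g = 0.0007, g' = -0.929 → ψ = 0.423
Converged at ψ = 0.423.
Compositions from xᵢ = zᵢ/(1+ψ(Kᵢ−1)), yᵢ = Kᵢxᵢ:
  A: x = 0.216, y = 0.691
  B: x = 0.784, y = 0.309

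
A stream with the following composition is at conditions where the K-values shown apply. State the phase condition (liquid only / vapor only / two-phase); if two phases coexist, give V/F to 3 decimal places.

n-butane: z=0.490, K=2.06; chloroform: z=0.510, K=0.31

two-phase, V/F = 0.229

ΣzᵢKᵢ = 1.167; Σzᵢ/Kᵢ = 1.883.
Both exceed 1, so a two-phase solution exists.
Material balance + equilibrium reduce to Σ zᵢ(Kᵢ−1)/(1+ψ(Kᵢ−1)) = 0.
Binary case is linear: z₁(K₁−1)(1+ψ(K₂−1)) + z₂(K₂−1)(1+ψ(K₁−1)) = 0
⇒ ψ = [z₁(K₁−1)+z₂(K₂−1)] / [−(K₁−1)(K₂−1)] = 0.1675/0.7314 = 0.229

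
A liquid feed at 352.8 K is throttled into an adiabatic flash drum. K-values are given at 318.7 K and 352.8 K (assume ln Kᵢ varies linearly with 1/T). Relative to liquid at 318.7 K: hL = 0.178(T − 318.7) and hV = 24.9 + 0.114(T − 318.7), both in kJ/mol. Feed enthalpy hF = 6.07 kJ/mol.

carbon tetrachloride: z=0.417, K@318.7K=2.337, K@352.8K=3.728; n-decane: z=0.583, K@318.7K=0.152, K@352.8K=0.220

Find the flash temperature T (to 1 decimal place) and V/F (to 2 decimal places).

Adiabatic flash: solve Rachford–Rice at each trial T, then check hF = ψ·hV(T) + (1−ψ)·hL(T).
  T = 318.7 K: K = (2.337, 0.152), RR gives ψ = 0.056, H_out = 1.387 kJ/mol
  T = 352.8 K: K = (3.728, 0.220), RR gives ψ = 0.321, H_out = 13.360 kJ/mol
  T = 335.8 K: K = (2.989, 0.185), RR gives ψ = 0.218, H_out = 8.241 kJ/mol
  T = 327.2 K: K = (2.650, 0.168), RR gives ψ = 0.148, H_out = 5.110 kJ/mol
  T = 331.5 K: K = (2.816, 0.176), RR gives ψ = 0.185, H_out = 6.738 kJ/mol
  T = 329.4 K: K = (2.734, 0.172), RR gives ψ = 0.168, H_out = 5.961 kJ/mol
Linear interpolation between T = 329.4 (H_out = 5.961) and T = 331.5 (H_out = 6.738) on hF = 6.07 gives T ≈ 329.7 K, at which ψ = 0.17.

T = 329.7 K, V/F = 0.17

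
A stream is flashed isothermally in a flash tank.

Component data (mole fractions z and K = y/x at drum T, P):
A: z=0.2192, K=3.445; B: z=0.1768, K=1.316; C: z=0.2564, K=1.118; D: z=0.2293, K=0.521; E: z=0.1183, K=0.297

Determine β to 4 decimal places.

β = 0.5892

Rachford–Rice: g(β) = Σ zᵢ(Kᵢ−1)/(1+β(Kᵢ−1)) = 0.
g(0) = ΣzᵢKᵢ − 1 = 0.4291 and g(1) = 1 − Σzᵢ/Kᵢ = -0.2657, so a root lies in (0, 1).
Iterate (Newton) starting at β = 0.38:
  β = 0.3800: g = 0.10890, g' = -0.5569 → β = 0.5755
  β = 0.5755: g = 0.00693, g' = -0.5071 → β = 0.5892
Converged at β = 0.5892.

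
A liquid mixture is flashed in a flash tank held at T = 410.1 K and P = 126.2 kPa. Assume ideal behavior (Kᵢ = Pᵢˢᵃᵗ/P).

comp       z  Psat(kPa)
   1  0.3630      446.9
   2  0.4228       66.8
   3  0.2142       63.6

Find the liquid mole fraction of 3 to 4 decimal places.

x_3 = 0.2861

Raoult's law: Kᵢ = Pᵢˢᵃᵗ/P = Pᵢˢᵃᵗ/126.2.
  K_1 = 446.9/126.2 = 3.541204, K_2 = 66.8/126.2 = 0.529319, K_3 = 63.6/126.2 = 0.503962
Let ψ = V/F and solve Σ zᵢ(Kᵢ−1)/(1+ψ(Kᵢ−1)) = 0.
Feasibility: ΣzᵢKᵢ = 1.6172, Σzᵢ/Kᵢ = 1.3263 — both > 1, two phases present.
Newton–Raphson from ψ = 0.5:
  ψ = 0.5000: g = 0.00471, g' = -0.7081 → ψ = 0.5067
Converged at ψ = 0.5067.
Compositions from xᵢ = zᵢ/(1+ψ(Kᵢ−1)), yᵢ = Kᵢxᵢ:
  1: x = 0.1587, y = 0.5619
  2: x = 0.5552, y = 0.2939
  3: x = 0.2861, y = 0.1442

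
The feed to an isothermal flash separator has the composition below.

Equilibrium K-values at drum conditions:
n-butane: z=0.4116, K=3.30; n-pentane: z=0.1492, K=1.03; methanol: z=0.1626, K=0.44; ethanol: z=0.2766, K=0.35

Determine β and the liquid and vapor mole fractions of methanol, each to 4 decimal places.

β = 0.5635, x_methanol = 0.2376, y_methanol = 0.1045

Rachford–Rice: g(β) = Σ zᵢ(Kᵢ−1)/(1+β(Kᵢ−1)) = 0.
Feasibility: ΣzᵢKᵢ = 1.6803, Σzᵢ/Kᵢ = 1.4294 — both > 1, two phases present.
Newton iteration, β⁰ = 0.5:
  β = 0.5000: g = 0.05190, g' = -0.8260 → β = 0.5628
  β = 0.5628: g = 0.00051, g' = -0.8130 → β = 0.5635
Converged at β = 0.5635.
Compositions from xᵢ = zᵢ/(1+β(Kᵢ−1)), yᵢ = Kᵢxᵢ:
  n-butane: x = 0.1793, y = 0.5916
  n-pentane: x = 0.1467, y = 0.1511
  methanol: x = 0.2376, y = 0.1045
  ethanol: x = 0.4364, y = 0.1528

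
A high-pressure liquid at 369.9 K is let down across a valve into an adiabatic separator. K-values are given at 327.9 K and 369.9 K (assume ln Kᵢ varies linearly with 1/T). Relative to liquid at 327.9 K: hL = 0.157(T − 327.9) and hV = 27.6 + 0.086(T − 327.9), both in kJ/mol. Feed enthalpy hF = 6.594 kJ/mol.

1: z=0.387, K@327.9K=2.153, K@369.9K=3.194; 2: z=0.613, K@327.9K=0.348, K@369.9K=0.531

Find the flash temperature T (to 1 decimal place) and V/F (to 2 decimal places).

T = 337.7 K, V/F = 0.19

Adiabatic flash: solve Rachford–Rice at each trial T, then check hF = ψ·hV(T) + (1−ψ)·hL(T).
  T = 327.9 K: K = (2.153, 0.348), RR gives ψ = 0.062, H_out = 1.708 kJ/mol
  T = 369.9 K: K = (3.194, 0.531), RR gives ψ = 0.546, H_out = 20.030 kJ/mol
  T = 348.9 K: K = (2.654, 0.435), RR gives ψ = 0.315, H_out = 11.514 kJ/mol
  T = 338.4 K: K = (2.398, 0.391), RR gives ψ = 0.197, H_out = 6.927 kJ/mol
  T = 333.1 K: K = (2.273, 0.369), RR gives ψ = 0.132, H_out = 4.400 kJ/mol
  T = 335.8 K: K = (2.336, 0.380), RR gives ψ = 0.165, H_out = 5.710 kJ/mol
  T = 337.1 K: K = (2.367, 0.385), RR gives ψ = 0.181, H_out = 6.324 kJ/mol
Linear interpolation between T = 337.1 (H_out = 6.324) and T = 338.4 (H_out = 6.927) on hF = 6.594 gives T ≈ 337.7 K, at which ψ = 0.19.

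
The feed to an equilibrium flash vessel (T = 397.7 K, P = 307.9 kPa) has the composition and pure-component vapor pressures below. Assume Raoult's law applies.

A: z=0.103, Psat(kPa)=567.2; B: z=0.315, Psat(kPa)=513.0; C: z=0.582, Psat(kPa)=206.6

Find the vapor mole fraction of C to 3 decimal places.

y_C = 0.458

Raoult's law: Kᵢ = Pᵢˢᵃᵗ/P = Pᵢˢᵃᵗ/307.9.
  K_A = 567.2/307.9 = 1.84216, K_B = 513.0/307.9 = 1.66613, K_C = 206.6/307.9 = 0.67100
Material balance + equilibrium reduce to Σ zᵢ(Kᵢ−1)/(1+V/F(Kᵢ−1)) = 0.
Feasibility: ΣzᵢKᵢ = 1.105, Σzᵢ/Kᵢ = 1.112 — both > 1, two phases present.
Newton iteration, V/F⁰ = 0.5:
  V/F = 0.500: g = -0.0107, g' = -0.205 → V/F = 0.448
Converged at V/F = 0.448.
Compositions from xᵢ = zᵢ/(1+V/F(Kᵢ−1)), yᵢ = Kᵢxᵢ:
  A: x = 0.075, y = 0.138
  B: x = 0.243, y = 0.404
  C: x = 0.683, y = 0.458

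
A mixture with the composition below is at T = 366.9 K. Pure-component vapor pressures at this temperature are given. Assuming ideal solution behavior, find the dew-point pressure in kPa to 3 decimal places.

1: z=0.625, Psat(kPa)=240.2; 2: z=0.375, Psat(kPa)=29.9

Pdew = 66.034 kPa

At the dew point ψ → 1, so Σzᵢ/Kᵢ = 1 with Kᵢ = Pᵢˢᵃᵗ/P ⇒ 1/P = Σzᵢ/Pᵢˢᵃᵗ.
1/P = 0.625/240.2 + 0.375/29.9 = 0.015144 ⇒ P = 66.034 kPa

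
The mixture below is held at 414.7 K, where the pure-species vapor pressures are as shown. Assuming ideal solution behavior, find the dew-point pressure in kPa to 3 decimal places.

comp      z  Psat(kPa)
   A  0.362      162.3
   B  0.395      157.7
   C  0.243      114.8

Pdew = 145.945 kPa

At the dew point ψ → 1, so Σzᵢ/Kᵢ = 1 with Kᵢ = Pᵢˢᵃᵗ/P ⇒ 1/P = Σzᵢ/Pᵢˢᵃᵗ.
1/P = 0.362/162.3 + 0.395/157.7 + 0.243/114.8 = 0.006852 ⇒ P = 145.945 kPa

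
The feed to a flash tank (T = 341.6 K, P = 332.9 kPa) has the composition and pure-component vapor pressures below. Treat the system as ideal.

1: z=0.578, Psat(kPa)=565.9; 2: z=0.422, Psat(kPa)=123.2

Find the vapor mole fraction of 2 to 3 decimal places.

Raoult's law: Kᵢ = Pᵢˢᵃᵗ/P = Pᵢˢᵃᵗ/332.9.
  K_1 = 565.9/332.9 = 1.69991, K_2 = 123.2/332.9 = 0.37008
Material balance + equilibrium reduce to Σ zᵢ(Kᵢ−1)/(1+ψ(Kᵢ−1)) = 0.
Check two-phase: ΣzᵢKᵢ = 1.139 > 1 and Σzᵢ/Kᵢ = 1.480 > 1, so g(0) = 0.139 > 0 and g(1) = -0.480 < 0.
Newton–Raphson from ψ = 0.59:
  ψ = 0.590: g = -0.1367, g' = -0.566 → ψ = 0.348
  ψ = 0.348: g = -0.0153, g' = -0.458 → ψ = 0.315
Converged at ψ = 0.315.
Compositions from xᵢ = zᵢ/(1+ψ(Kᵢ−1)), yᵢ = Kᵢxᵢ:
  1: x = 0.474, y = 0.805
  2: x = 0.526, y = 0.195

y_2 = 0.195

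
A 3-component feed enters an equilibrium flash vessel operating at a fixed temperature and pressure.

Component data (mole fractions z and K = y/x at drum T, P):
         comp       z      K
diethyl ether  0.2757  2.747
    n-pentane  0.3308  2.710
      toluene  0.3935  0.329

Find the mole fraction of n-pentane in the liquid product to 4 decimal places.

Rachford–Rice: g(V/F) = Σ zᵢ(Kᵢ−1)/(1+V/F(Kᵢ−1)) = 0.
Feasibility: ΣzᵢKᵢ = 1.7833, Σzᵢ/Kᵢ = 1.4185 — both > 1, two phases present.
Newton iteration, V/F⁰ = 0.5:
  V/F = 0.5000: g = 0.16468, g' = -0.9221 → V/F = 0.6786
  V/F = 0.6786: g = -0.00256, g' = -0.9806 → V/F = 0.6760
Converged at V/F = 0.6760.
Compositions from xᵢ = zᵢ/(1+V/F(Kᵢ−1)), yᵢ = Kᵢxᵢ:
  diethyl ether: x = 0.1264, y = 0.3473
  n-pentane: x = 0.1534, y = 0.4158
  toluene: x = 0.7202, y = 0.2369

x_n-pentane = 0.1534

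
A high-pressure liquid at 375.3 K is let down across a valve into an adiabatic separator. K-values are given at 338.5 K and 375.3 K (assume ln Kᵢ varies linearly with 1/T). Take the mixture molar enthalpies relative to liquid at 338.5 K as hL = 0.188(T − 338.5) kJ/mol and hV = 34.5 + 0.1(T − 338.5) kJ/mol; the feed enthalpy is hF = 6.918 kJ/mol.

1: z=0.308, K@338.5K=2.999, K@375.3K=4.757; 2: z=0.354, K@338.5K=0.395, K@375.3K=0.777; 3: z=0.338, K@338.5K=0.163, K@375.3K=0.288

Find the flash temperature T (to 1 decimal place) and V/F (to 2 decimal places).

Adiabatic flash: solve Rachford–Rice at each trial T, then check hF = ψ·hV(T) + (1−ψ)·hL(T).
  T = 338.5 K: K = (2.999, 0.395, 0.163), RR gives ψ = 0.082, H_out = 2.826 kJ/mol
  T = 375.3 K: K = (4.757, 0.777, 0.288), RR gives ψ = 0.438, H_out = 20.617 kJ/mol
  T = 356.9 K: K = (3.822, 0.564, 0.220), RR gives ψ = 0.257, H_out = 11.912 kJ/mol
  T = 347.7 K: K = (3.397, 0.474, 0.190), RR gives ψ = 0.172, H_out = 7.523 kJ/mol
  T = 343.1 K: K = (3.194, 0.433, 0.176), RR gives ψ = 0.128, H_out = 5.231 kJ/mol
  T = 345.4 K: K = (3.295, 0.453, 0.183), RR gives ψ = 0.150, H_out = 6.388 kJ/mol
Linear interpolation between T = 345.4 (H_out = 6.388) and T = 347.7 (H_out = 7.523) on hF = 6.918 gives T ≈ 346.5 K, at which ψ = 0.16.

T = 346.5 K, V/F = 0.16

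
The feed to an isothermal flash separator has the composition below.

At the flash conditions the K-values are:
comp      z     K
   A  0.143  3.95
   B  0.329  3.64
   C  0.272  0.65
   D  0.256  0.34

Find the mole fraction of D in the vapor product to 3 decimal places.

Iterate (Newton) starting at β = 0.35:
  β = 0.350: g = 0.3308, g' = -1.153 → β = 0.637
  β = 0.637: g = 0.0564, g' = -0.856 → β = 0.703
Converged at β = 0.703.
Compositions from xᵢ = zᵢ/(1+β(Kᵢ−1)), yᵢ = Kᵢxᵢ:
  A: x = 0.047, y = 0.184
  B: x = 0.115, y = 0.419
  C: x = 0.361, y = 0.234
  D: x = 0.478, y = 0.162

y_D = 0.162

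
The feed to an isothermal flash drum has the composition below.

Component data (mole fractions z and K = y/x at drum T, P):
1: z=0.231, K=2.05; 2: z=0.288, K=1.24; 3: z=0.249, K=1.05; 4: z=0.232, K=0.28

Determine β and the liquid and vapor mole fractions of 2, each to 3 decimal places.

β = 0.430, x_2 = 0.261, y_2 = 0.324

Rachford–Rice: g(β) = Σ zᵢ(Kᵢ−1)/(1+β(Kᵢ−1)) = 0.
Check two-phase: ΣzᵢKᵢ = 1.157 > 1 and Σzᵢ/Kᵢ = 1.411 > 1, so g(0) = 0.157 > 0 and g(1) = -0.411 < 0.
Iterate (Newton) starting at β = 0.52:
  β = 0.520: g = -0.0365, g' = -0.428 → β = 0.435
  β = 0.435: g = -0.0018, g' = -0.389 → β = 0.430
Converged at β = 0.430.
Compositions from xᵢ = zᵢ/(1+β(Kᵢ−1)), yᵢ = Kᵢxᵢ:
  1: x = 0.159, y = 0.326
  2: x = 0.261, y = 0.324
  3: x = 0.244, y = 0.256
  4: x = 0.336, y = 0.094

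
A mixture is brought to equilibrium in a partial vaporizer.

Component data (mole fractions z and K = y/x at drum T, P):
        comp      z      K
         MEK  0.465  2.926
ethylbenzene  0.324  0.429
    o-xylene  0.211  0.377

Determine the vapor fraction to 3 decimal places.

Let ψ = V/F and solve Σ zᵢ(Kᵢ−1)/(1+ψ(Kᵢ−1)) = 0.
Check two-phase: ΣzᵢKᵢ = 1.579 > 1 and Σzᵢ/Kᵢ = 1.474 > 1, so g(0) = 0.579 > 0 and g(1) = -0.474 < 0.
Newton iteration, ψ⁰ = 0.61:
  ψ = 0.610: g = -0.0841, g' = -0.826 → ψ = 0.508
Converged at ψ = 0.508.

ψ = 0.508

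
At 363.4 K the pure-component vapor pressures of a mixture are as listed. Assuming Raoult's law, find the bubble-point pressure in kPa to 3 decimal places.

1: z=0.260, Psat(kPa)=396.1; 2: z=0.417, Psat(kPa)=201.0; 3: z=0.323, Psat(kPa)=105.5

At the bubble point ψ → 0, so ΣzᵢKᵢ = 1 with Kᵢ = Pᵢˢᵃᵗ/P ⇒ P = ΣzᵢPᵢˢᵃᵗ.
P = 0.260·396.1 + 0.417·201.0 + 0.323·105.5 = 220.880 kPa

Pbub = 220.880 kPa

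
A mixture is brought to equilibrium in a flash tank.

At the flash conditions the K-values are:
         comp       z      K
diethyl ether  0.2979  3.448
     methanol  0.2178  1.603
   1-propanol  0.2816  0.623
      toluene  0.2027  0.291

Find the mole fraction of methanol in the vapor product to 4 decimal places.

y_methanol = 0.2557

Rachford–Rice: g(ψ) = Σ zᵢ(Kᵢ−1)/(1+ψ(Kᵢ−1)) = 0.
Feasibility: ΣzᵢKᵢ = 1.6107, Σzᵢ/Kᵢ = 1.3708 — both > 1, two phases present.
Iterate (Newton) starting at ψ = 0.5:
  ψ = 0.5000: g = 0.07535, g' = -0.7130 → ψ = 0.6057
  ψ = 0.6057: g = 0.00048, g' = -0.7123 → ψ = 0.6064
Converged at ψ = 0.6064.
Compositions from xᵢ = zᵢ/(1+ψ(Kᵢ−1)), yᵢ = Kᵢxᵢ:
  diethyl ether: x = 0.1199, y = 0.4135
  methanol: x = 0.1595, y = 0.2557
  1-propanol: x = 0.3650, y = 0.2274
  toluene: x = 0.3556, y = 0.1035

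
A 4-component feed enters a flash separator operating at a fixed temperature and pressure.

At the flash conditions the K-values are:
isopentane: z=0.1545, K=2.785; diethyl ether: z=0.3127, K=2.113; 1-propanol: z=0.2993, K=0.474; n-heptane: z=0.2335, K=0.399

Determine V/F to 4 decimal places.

Material balance + equilibrium reduce to Σ zᵢ(Kᵢ−1)/(1+V/F(Kᵢ−1)) = 0.
g(0) = ΣzᵢKᵢ − 1 = 0.3261 and g(1) = 1 − Σzᵢ/Kᵢ = -0.4201, so a root lies in (0, 1).
Newton iteration, V/F⁰ = 0.5:
  V/F = 0.5000: g = -0.04491, g' = -0.6222 → V/F = 0.4278
  V/F = 0.4278: g = 0.00009, g' = -0.6267 → V/F = 0.4280
Converged at V/F = 0.4280.

V/F = 0.4280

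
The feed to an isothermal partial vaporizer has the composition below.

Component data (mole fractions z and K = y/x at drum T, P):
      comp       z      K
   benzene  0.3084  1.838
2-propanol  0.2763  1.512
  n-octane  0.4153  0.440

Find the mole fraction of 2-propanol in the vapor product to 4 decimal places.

y_2-propanol = 0.3425

Material balance + equilibrium reduce to Σ zᵢ(Kᵢ−1)/(1+ψ(Kᵢ−1)) = 0.
Feasibility: ΣzᵢKᵢ = 1.1673, Σzᵢ/Kᵢ = 1.2944 — both > 1, two phases present.
Newton iteration, ψ⁰ = 0.67:
  ψ = 0.6700: g = -0.10138, g' = -0.4626 → ψ = 0.4508
  ψ = 0.4508: g = -0.00861, g' = -0.3950 → ψ = 0.4290
  ψ = 0.4290: g = -0.00004, g' = -0.3915 → ψ = 0.4289
Converged at ψ = 0.4289.
Compositions from xᵢ = zᵢ/(1+ψ(Kᵢ−1)), yᵢ = Kᵢxᵢ:
  benzene: x = 0.2269, y = 0.4170
  2-propanol: x = 0.2265, y = 0.3425
  n-octane: x = 0.5466, y = 0.2405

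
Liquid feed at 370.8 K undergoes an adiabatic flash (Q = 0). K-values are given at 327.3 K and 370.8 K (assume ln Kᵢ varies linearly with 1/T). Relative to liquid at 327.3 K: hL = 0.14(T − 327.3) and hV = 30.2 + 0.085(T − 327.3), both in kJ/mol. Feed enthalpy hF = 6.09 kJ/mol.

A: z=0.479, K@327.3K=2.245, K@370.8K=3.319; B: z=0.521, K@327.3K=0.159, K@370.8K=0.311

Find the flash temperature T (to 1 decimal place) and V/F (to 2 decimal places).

Adiabatic flash: solve Rachford–Rice at each trial T, then check hF = ψ·hV(T) + (1−ψ)·hL(T).
  T = 327.3 K: K = (2.245, 0.159), RR gives ψ = 0.151, H_out = 4.563 kJ/mol
  T = 370.8 K: K = (3.319, 0.311), RR gives ψ = 0.471, H_out = 19.175 kJ/mol
  T = 349.1 K: K = (2.764, 0.227), RR gives ψ = 0.325, H_out = 12.465 kJ/mol
  T = 338.2 K: K = (2.500, 0.191), RR gives ψ = 0.245, H_out = 8.772 kJ/mol
  T = 332.8 K: K = (2.372, 0.175), RR gives ψ = 0.201, H_out = 6.771 kJ/mol
  T = 330.1 K: K = (2.309, 0.167), RR gives ψ = 0.177, H_out = 5.712 kJ/mol
  T = 331.5 K: K = (2.342, 0.171), RR gives ψ = 0.189, H_out = 6.267 kJ/mol
Linear interpolation between T = 330.1 (H_out = 5.712) and T = 331.5 (H_out = 6.267) on hF = 6.09 gives T ≈ 331.1 K, at which ψ = 0.19.

T = 331.1 K, V/F = 0.19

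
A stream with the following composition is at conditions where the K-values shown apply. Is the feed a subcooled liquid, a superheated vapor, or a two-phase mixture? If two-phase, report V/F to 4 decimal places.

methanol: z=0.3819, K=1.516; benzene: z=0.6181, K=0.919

ΣzᵢKᵢ = 1.1470; Σzᵢ/Kᵢ = 0.9245.
Since Σzᵢ/Kᵢ < 1 the mixture is above its dew point — single vapor phase.

superheated vapor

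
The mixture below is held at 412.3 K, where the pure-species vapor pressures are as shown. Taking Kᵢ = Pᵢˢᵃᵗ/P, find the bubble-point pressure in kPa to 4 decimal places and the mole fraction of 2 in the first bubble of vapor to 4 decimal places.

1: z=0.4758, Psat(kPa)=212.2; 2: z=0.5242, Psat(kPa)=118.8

At the bubble point ψ → 0, so ΣzᵢKᵢ = 1 with Kᵢ = Pᵢˢᵃᵗ/P ⇒ P = ΣzᵢPᵢˢᵃᵗ.
P = 0.4758·212.2 + 0.5242·118.8 = 163.2397 kPa
yᵢ = zᵢPᵢˢᵃᵗ/P ⇒ y_2 = 0.5242·118.8/163.2397 = 0.3815

Pbub = 163.2397 kPa, y_2 = 0.3815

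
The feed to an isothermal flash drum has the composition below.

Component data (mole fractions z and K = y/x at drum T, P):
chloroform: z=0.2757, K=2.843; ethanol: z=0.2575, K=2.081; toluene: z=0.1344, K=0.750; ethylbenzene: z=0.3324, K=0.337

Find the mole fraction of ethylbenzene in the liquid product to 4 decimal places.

Material balance + equilibrium reduce to Σ zᵢ(Kᵢ−1)/(1+ψ(Kᵢ−1)) = 0.
Feasibility: ΣzᵢKᵢ = 1.5325, Σzᵢ/Kᵢ = 1.3863 — both > 1, two phases present.
Iterate (Newton) starting at ψ = 0.59:
  ψ = 0.5900: g = 0.01199, g' = -0.7328 → ψ = 0.6064
  ψ = 0.6064: g = -0.00005, g' = -0.7389 → ψ = 0.6063
Converged at ψ = 0.6063.
Compositions from xᵢ = zᵢ/(1+ψ(Kᵢ−1)), yᵢ = Kᵢxᵢ:
  chloroform: x = 0.1302, y = 0.3702
  ethanol: x = 0.1556, y = 0.3237
  toluene: x = 0.1584, y = 0.1188
  ethylbenzene: x = 0.5558, y = 0.1873

x_ethylbenzene = 0.5558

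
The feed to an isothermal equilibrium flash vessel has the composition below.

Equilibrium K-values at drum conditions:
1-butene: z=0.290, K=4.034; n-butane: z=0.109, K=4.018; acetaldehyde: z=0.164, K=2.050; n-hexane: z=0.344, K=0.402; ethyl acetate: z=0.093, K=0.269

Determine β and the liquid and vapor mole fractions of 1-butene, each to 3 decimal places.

Let β = V/F and solve Σ zᵢ(Kᵢ−1)/(1+β(Kᵢ−1)) = 0.
Feasibility: ΣzᵢKᵢ = 2.107, Σzᵢ/Kᵢ = 1.380 — both > 1, two phases present.
Iterate (Newton) starting at β = 0.5:
  β = 0.500: g = 0.1930, g' = -1.031 → β = 0.687
  β = 0.687: g = 0.0064, g' = -1.002 → β = 0.694
Converged at β = 0.694.
Compositions from xᵢ = zᵢ/(1+β(Kᵢ−1)), yᵢ = Kᵢxᵢ:
  1-butene: x = 0.093, y = 0.377
  n-butane: x = 0.035, y = 0.142
  acetaldehyde: x = 0.095, y = 0.195
  n-hexane: x = 0.588, y = 0.236
  ethyl acetate: x = 0.189, y = 0.051

β = 0.694, x_1-butene = 0.093, y_1-butene = 0.377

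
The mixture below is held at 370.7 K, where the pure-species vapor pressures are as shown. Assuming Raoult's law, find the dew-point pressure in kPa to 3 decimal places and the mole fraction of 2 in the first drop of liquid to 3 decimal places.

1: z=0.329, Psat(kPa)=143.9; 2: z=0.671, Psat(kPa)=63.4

At the dew point ψ → 1, so Σzᵢ/Kᵢ = 1 with Kᵢ = Pᵢˢᵃᵗ/P ⇒ 1/P = Σzᵢ/Pᵢˢᵃᵗ.
1/P = 0.329/143.9 + 0.671/63.4 = 0.012870 ⇒ P = 77.701 kPa
xᵢ = zᵢP/Pᵢˢᵃᵗ ⇒ x_2 = 0.671·77.701/63.4 = 0.822

Pdew = 77.701 kPa, x_2 = 0.822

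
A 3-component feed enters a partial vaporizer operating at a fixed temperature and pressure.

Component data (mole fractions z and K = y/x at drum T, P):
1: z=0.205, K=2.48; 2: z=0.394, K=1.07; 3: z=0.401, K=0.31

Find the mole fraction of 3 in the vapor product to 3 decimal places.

Newton–Raphson from ψ = 0.41:
  ψ = 0.410: g = -0.1702, g' = -0.547 → ψ = 0.099
  ψ = 0.099: g = -0.0049, g' = -0.564 → ψ = 0.090
Converged at ψ = 0.090.
Compositions from xᵢ = zᵢ/(1+ψ(Kᵢ−1)), yᵢ = Kᵢxᵢ:
  1: x = 0.181, y = 0.449
  2: x = 0.392, y = 0.419
  3: x = 0.428, y = 0.133

y_3 = 0.133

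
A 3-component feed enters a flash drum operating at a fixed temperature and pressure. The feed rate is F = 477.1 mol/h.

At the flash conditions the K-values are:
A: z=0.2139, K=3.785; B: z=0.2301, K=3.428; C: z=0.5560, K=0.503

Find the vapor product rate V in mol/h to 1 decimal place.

Material balance + equilibrium reduce to Σ zᵢ(Kᵢ−1)/(1+ψ(Kᵢ−1)) = 0.
g(0) = ΣzᵢKᵢ − 1 = 0.8781 and g(1) = 1 − Σzᵢ/Kᵢ = -0.2290, so a root lies in (0, 1).
Newton–Raphson from ψ = 0.5:
  ψ = 0.5000: g = 0.13362, g' = -0.8098 → ψ = 0.6650
  ψ = 0.6650: g = 0.00979, g' = -0.7088 → ψ = 0.6788
  ψ = 0.6788: g = 0.00003, g' = -0.7048 → ψ = 0.6789
Converged at ψ = 0.6789.
Then V = ψ·F = 0.6789·477.1 = 323.9 mol/h and L = F − V = 153.2 mol/h.

V = 323.9 mol/h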